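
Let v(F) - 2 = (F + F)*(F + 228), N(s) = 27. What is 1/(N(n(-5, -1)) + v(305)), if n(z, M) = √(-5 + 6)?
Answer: 1/325159 ≈ 3.0754e-6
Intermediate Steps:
n(z, M) = 1 (n(z, M) = √1 = 1)
v(F) = 2 + 2*F*(228 + F) (v(F) = 2 + (F + F)*(F + 228) = 2 + (2*F)*(228 + F) = 2 + 2*F*(228 + F))
1/(N(n(-5, -1)) + v(305)) = 1/(27 + (2 + 2*305² + 456*305)) = 1/(27 + (2 + 2*93025 + 139080)) = 1/(27 + (2 + 186050 + 139080)) = 1/(27 + 325132) = 1/325159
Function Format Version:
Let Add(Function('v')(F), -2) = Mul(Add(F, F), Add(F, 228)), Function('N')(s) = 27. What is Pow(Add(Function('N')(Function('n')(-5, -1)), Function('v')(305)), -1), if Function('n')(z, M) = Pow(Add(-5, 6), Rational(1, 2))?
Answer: Rational(1, 325159) ≈ 3.0754e-6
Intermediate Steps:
Function('n')(z, M) = 1 (Function('n')(z, M) = Pow(1, Rational(1, 2)) = 1)
Function('v')(F) = Add(2, Mul(2, F, Add(228, F))) (Function('v')(F) = Add(2, Mul(Add(F, F), Add(F, 228))) = Add(2, Mul(Mul(2, F), Add(228, F))) = Add(2, Mul(2, F, Add(228, F))))
Pow(Add(Function('N')(Function('n')(-5, -1)), Function('v')(305)), -1) = Pow(Add(27, Add(2, Mul(2, Pow(305, 2)), Mul(456, 305))), -1) = Pow(Add(27, Add(2, Mul(2, 93025), 139080)), -1) = Pow(Add(27, Add(2, 186050, 139080)), -1) = Pow(Add(27, 325132), -1) = Pow(325159, -1) = Rational(1, 325159)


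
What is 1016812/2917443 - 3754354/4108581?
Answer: -2258486444350/3995516959461 ≈ -0.56526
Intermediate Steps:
1016812/2917443 - 3754354/4108581 = -2258486444350/3995516959461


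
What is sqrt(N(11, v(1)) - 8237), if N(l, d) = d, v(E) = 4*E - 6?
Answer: I*sqrt(8239) ≈ 90.769*I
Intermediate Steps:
v(E) = -6 + 4*E
sqrt(N(11, v(1)) - 8237) = sqrt((-6 + 4*1) - 8237) = sqrt((-6 + 4) - 8237) = sqrt(-2 - 8237) = sqrt(-8239) = I*sqrt(8239)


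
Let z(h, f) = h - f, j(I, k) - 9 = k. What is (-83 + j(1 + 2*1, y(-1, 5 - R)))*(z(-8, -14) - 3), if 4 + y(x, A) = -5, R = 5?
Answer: -249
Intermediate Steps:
y(x, A) = -9 (y(x, A) = -4 - 5 = -9)
j(I, k) = 9 + k
(-83 + j(1 + 2*1, y(-1, 5 - R)))*(z(-8, -14) - 3) = (-83 + (9 - 9))*((-8 - 1*(-14)) - 3) = (-83 + 0)*((-8 + 14) - 3) = -83*(6 - 3) = -83*3 = -249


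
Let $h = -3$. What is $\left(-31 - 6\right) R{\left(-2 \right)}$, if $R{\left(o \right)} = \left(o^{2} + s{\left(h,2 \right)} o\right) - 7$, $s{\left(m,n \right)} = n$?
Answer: $259$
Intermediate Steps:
$R{\left(o \right)} = -7 + o^{2} + 2 o$ ($R{\left(o \right)} = \left(o^{2} + 2 o\right) - 7 = -7 + o^{2} + 2 o$)
$\left(-31 - 6\right) R{\left(-2 \right)} = \left(-31 - 6\right) \left(-7 + \left(-2\right)^{2} + 2 \left(-2\right)\right) = \left(-31 + \left(-14 + 8\right)\right) \left(-7 + 4 - 4\right) = \left(-31 - 6\right) \left(-7\right) = \left(-37\right) \left(-7\right) = 259$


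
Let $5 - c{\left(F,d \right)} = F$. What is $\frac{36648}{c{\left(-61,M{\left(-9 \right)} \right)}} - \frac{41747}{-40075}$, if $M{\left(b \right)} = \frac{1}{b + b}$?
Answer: $\frac{245237317}{440825} \approx 556.31$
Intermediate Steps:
$M{\left(b \right)} = \frac{1}{2 b}$
$c{\left(F,d \right)} = 5 - F$
$\frac{36648}{c{\left(-61,M{\left(-9 \right)} \right)}} - \frac{41747}{-40075} = \frac{36648}{5 - -61} - \frac{41747}{-40075} = \frac{36648}{5 + 61} - - \frac{41747}{40075} = \frac{36648}{66} + \frac{41747}{40075} = 36648 \cdot \frac{1}{66} + \frac{41747}{40075} = \frac{6108}{11} + \frac{41747}{40075} = \frac{245237317}{440825}$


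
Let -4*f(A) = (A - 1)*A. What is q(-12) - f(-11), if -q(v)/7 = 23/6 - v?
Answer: -467/6 ≈ -77.833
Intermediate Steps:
f(A) = -A*(-1 + A)/4 (f(A) = -(A - 1)*A/4 = -(-1 + A)*A/4 = -A*(-1 + A)/4)
q(v) = -161/6 + 7*v (q(v) = -7*(23/6 - v) = -161/6 + 7*v)
q(-12) - f(-11) = (-161/6 + 7*(-12)) - (-11)*(1 - 1*(-11))/4 = (-161/6 - 84) - (-11)*(1 + 11)/4 = -665/6 - (-11)*12/4 = -665/6 - 1*(-33) = -665/6 + 33 = -467/6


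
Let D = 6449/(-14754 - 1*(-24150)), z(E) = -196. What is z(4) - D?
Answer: -1848065/9396 ≈ -196.69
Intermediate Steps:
D = 6449/9396 (D = 6449/(-14754 + 24150) = 6449/9396 ≈ 0.68636)
z(4) - D = -196 - 1*6449/9396 = -196 - 6449/9396 = -1848065/9396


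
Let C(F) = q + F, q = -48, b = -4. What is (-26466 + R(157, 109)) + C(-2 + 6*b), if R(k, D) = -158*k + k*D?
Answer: -34233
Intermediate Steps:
R(k, D) = -158*k + D*k
C(F) = -48 + F
(-26466 + R(157, 109)) + C(-2 + 6*b) = (-26466 + 157*(-158 + 109)) + (-48 + (-2 + 6*(-4))) = (-26466 + 157*(-49)) + (-48 + (-2 - 24)) = (-26466 - 7693) + (-48 - 26) = -34159 - 74 = -34233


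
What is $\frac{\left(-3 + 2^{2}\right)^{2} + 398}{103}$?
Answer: $\frac{399}{103} \approx 3.8738$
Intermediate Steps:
$\frac{\left(-3 + 2^{2}\right)^{2} + 398}{103} = \frac{\left(-3 + 4\right)^{2} + 398}{103} = \frac{1^{2} + 398}{103} = \frac{1 + 398}{103} = \frac{1}{103} \cdot 399 = \frac{399}{103}$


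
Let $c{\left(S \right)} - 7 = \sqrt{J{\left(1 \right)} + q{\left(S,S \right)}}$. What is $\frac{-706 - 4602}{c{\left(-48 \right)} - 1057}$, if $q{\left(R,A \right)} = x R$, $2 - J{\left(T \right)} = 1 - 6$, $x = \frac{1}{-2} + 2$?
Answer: $\frac{1114680}{220513} + \frac{5308 i \sqrt{65}}{1102565} \approx 5.0549 + 0.038814 i$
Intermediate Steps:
$x = \frac{3}{2}$ ($x = - \frac{1}{2} + 2 = \frac{3}{2} \approx 1.5$)
$J{\left(T \right)} = 7$ ($J{\left(T \right)} = 2 - \left(1 - 6\right) = 2 - -5 = 2 + 5 = 7$)
$q{\left(R,A \right)} = \frac{3 R}{2}$
$c{\left(S \right)} = 7 + \sqrt{7 + \frac{3 S}{2}}$
$\frac{-706 - 4602}{c{\left(-48 \right)} - 1057} = \frac{-706 - 4602}{\left(7 + \frac{\sqrt{28 + 6 \left(-48\right)}}{2}\right) - 1057} = - \frac{5308}{\left(7 + \frac{\sqrt{28 - 288}}{2}\right) - 1057} = - \frac{5308}{\left(7 + \frac{\sqrt{-260}}{2}\right) - 1057} = - \frac{5308}{\left(7 + \frac{2 i \sqrt{65}}{2}\right) - 1057} = - \frac{5308}{\left(7 + i \sqrt{65}\right) - 1057} = - \frac{5308}{-1050 + i \sqrt{65}}$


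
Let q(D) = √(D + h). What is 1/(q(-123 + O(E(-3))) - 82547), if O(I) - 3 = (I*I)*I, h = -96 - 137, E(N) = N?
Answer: -82547/6814007589 - 2*I*√95/6814007589 ≈ -1.2114e-5 - 2.8608e-9*I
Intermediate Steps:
h = -233
O(I) = 3 + I³ (O(I) = 3 + (I*I)*I = 3 + I²*I = 3 + I³)
q(D) = √(-233 + D) (q(D) = √(D - 233) = √(-233 + D))
1/(q(-123 + O(E(-3))) - 82547) = 1/(√(-233 + (-123 + (3 + (-3)³))) - 82547) = 1/(√(-233 + (-123 + (3 - 27))) - 82547) = 1/(√(-233 + (-123 - 24)) - 82547) = 1/(√(-233 - 147) - 82547) = 1/(√(-380) - 82547) = 1/(2*I*√95 - 82547) = 1/(-82547 + 2*I*√95)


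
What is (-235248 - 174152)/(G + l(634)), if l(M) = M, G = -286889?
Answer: 81880/57251 ≈ 1.4302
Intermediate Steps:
(-235248 - 174152)/(G + l(634)) = (-235248 - 174152)/(-286889 + 634) = -409400/(-286255) = -409400*(-1/286255) = 81880/57251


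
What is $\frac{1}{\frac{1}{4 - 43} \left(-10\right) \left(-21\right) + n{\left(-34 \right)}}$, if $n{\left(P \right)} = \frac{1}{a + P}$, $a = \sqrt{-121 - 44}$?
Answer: $- \frac{1207856}{6534949} + \frac{169 i \sqrt{165}}{6534949} \approx -0.18483 + 0.00033219 i$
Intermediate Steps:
$a = i \sqrt{165}$ ($a = \sqrt{-165} = i \sqrt{165} \approx 12.845 i$)
$n{\left(P \right)} = \frac{1}{P + i \sqrt{165}}$ ($n{\left(P \right)} = \frac{1}{i \sqrt{165} + P} = \frac{1}{P + i \sqrt{165}}$)
$\frac{1}{\frac{1}{4 - 43} \left(-10\right) \left(-21\right) + n{\left(-34 \right)}} = \frac{1}{\frac{1}{4 - 43} \left(-10\right) \left(-21\right) + \frac{1}{-34 + i \sqrt{165}}} = \frac{1}{\frac{1}{-39} \left(-10\right) \left(-21\right) + \frac{1}{-34 + i \sqrt{165}}} = \frac{1}{\left(- \frac{1}{39}\right) \left(-10\right) \left(-21\right) + \frac{1}{-34 + i \sqrt{165}}} = \frac{1}{\frac{10}{39} \left(-21\right) + \frac{1}{-34 + i \sqrt{165}}} = \frac{1}{- \frac{70}{13} + \frac{1}{-34 + i \sqrt{165}}}$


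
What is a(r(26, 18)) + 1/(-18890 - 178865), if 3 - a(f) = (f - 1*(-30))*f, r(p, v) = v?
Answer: -170267056/197755 ≈ -861.00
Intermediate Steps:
a(f) = 3 - f*(30 + f) (a(f) = 3 - (f - 1*(-30))*f = 3 - (f + 30)*f = 3 - (30 + f)*f = 3 - f*(30 + f))
a(r(26, 18)) + 1/(-18890 - 178865) = (3 - 1*18² - 30*18) + 1/(-18890 - 178865) = (3 - 1*324 - 540) + 1/(-197755) = (3 - 324 - 540) - 1/197755 = -861 - 1/197755 = -170267056/197755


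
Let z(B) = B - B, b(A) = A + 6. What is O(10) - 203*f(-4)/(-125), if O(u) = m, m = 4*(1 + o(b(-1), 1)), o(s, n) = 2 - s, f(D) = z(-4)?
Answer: -8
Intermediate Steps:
b(A) = 6 + A
z(B) = 0
f(D) = 0
m = -8 (m = 4*(1 + (2 - (6 - 1))) = 4*(1 + (2 - 1*5)) = 4*(1 + (2 - 5)) = 4*(1 - 3) = 4*(-2) = -8)
O(u) = -8
O(10) - 203*f(-4)/(-125) = -8 - 0/(-125) = -8 - 0*(-1)/125 = -8 - 203*0 = -8 + 0 = -8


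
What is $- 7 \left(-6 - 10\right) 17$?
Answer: $1904$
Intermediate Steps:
$- 7 \left(-6 - 10\right) 17 = \left(-7\right) \left(-16\right) 17 = 112 \cdot 17 = 1904$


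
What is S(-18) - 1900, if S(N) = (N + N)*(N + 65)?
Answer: -3592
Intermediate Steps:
S(N) = 2*N*(65 + N) (S(N) = (2*N)*(65 + N) = 2*N*(65 + N))
S(-18) - 1900 = 2*(-18)*(65 - 18) - 1900 = 2*(-18)*47 - 1900 = -1692 - 1900 = -3592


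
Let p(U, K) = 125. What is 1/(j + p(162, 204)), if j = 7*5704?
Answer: 1/40053 ≈ 2.4967e-5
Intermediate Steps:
j = 39928
1/(j + p(162, 204)) = 1/(39928 + 125) = 1/40053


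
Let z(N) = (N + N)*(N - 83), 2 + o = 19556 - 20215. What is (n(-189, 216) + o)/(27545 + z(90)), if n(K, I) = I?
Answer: -89/5761 ≈ -0.015449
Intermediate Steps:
o = -661 (o = -2 + (19556 - 20215) = -2 - 659 = -661)
z(N) = 2*N*(-83 + N) (z(N) = (2*N)*(-83 + N) = 2*N*(-83 + N))
(n(-189, 216) + o)/(27545 + z(90)) = (216 - 661)/(27545 + 2*90*(-83 + 90)) = -445/(27545 + 2*90*7) = -445/(27545 + 1260) = -445/28805 = -445*1/28805 = -89/5761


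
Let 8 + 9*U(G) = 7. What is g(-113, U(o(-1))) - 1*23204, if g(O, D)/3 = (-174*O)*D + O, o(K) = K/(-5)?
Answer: -30097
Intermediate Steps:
o(K) = -K/5 (o(K) = K*(-⅕) = -K/5)
U(G) = -⅑ (U(G) = -8/9 + (⅑)*7 = -8/9 + 7/9 = -⅑)
g(O, D) = 3*O - 522*D*O (g(O, D) = 3*((-174*O)*D + O) = 3*(-174*D*O + O) = 3*(O - 174*D*O) = 3*O - 522*D*O)
g(-113, U(o(-1))) - 1*23204 = 3*(-113)*(1 - 174*(-⅑)) - 1*23204 = 3*(-113)*(1 + 58/3) - 23204 = 3*(-113)*(61/3) - 23204 = -6893 - 23204 = -30097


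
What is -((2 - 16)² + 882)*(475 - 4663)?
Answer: 4514664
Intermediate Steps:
-((2 - 16)² + 882)*(475 - 4663) = -((-14)² + 882)*(-4188) = -(196 + 882)*(-4188) = -1078*(-4188) = -1*(-4514664) = 4514664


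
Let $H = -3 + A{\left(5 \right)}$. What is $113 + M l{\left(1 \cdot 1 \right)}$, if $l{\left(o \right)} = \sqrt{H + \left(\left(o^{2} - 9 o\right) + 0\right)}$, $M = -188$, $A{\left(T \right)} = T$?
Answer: $113 - 188 i \sqrt{6} \approx 113.0 - 460.5 i$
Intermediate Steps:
$H = 2$ ($H = -3 + 5 = 2$)
$l{\left(o \right)} = \sqrt{2 + o^{2} - 9 o}$ ($l{\left(o \right)} = \sqrt{2 + \left(\left(o^{2} - 9 o\right) + 0\right)} = \sqrt{2 + \left(o^{2} - 9 o\right)} = \sqrt{2 + o^{2} - 9 o}$)
$113 + M l{\left(1 \cdot 1 \right)} = 113 - 188 \sqrt{2 + \left(1 \cdot 1\right)^{2} - 9 \cdot 1 \cdot 1} = 113 - 188 \sqrt{2 + 1^{2} - 9} = 113 - 188 \sqrt{2 + 1 - 9} = 113 - 188 \sqrt{-6} = 113 - 188 i \sqrt{6}$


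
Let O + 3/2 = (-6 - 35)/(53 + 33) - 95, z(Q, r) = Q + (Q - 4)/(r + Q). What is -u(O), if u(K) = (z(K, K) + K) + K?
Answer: 52073347/179310 ≈ 290.41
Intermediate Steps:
z(Q, r) = Q + (-4 + Q)/(Q + r)
O = -4170/43 (O = -3/2 + ((-6 - 35)/(53 + 33) - 95) = -3/2 + (-41/86 - 95) = -3/2 - 8211/86 = -4170/43 ≈ -96.977)
u(K) = 2*K + (-4 + K + 2*K**2)/(2*K) (u(K) = ((-4 + K + K**2 + K*K)/(K + K) + K) + K = ((-4 + K + K**2 + K**2)/((2*K)) + K) + K = ((1/(2*K))*(-4 + K + 2*K**2) + K) + K = ((-4 + K + 2*K**2)/(2*K) + K) + K = (K + (-4 + K + 2*K**2)/(2*K)) + K = 2*K + (-4 + K + 2*K**2)/(2*K))
-u(O) = -(1/2 - 2/(-4170/43) + 3*(-4170/43)) = -(1/2 - 2*(-43/4170) - 12510/43) = -(1/2 + 43/2085 - 12510/43) = -1*(-52073347/179310) = 52073347/179310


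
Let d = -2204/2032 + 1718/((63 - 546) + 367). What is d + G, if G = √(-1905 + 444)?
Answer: -234165/14732 + I*√1461 ≈ -15.895 + 38.223*I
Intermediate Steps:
G = I*√1461 (G = √(-1461) = I*√1461 ≈ 38.223*I)
d = -234165/14732 (d = -2204*1/2032 + 1718/(-483 + 367) = -551/508 + 1718/(-116) = -551/508 + 1718*(-1/116) = -551/508 - 859/58 = -234165/14732 ≈ -15.895)
d + G = -234165/14732 + I*√1461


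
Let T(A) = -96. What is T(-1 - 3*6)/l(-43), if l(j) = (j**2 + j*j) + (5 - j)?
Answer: -48/1873 ≈ -0.025627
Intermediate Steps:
l(j) = 5 - j + 2*j**2 (l(j) = (j**2 + j**2) + (5 - j) = 2*j**2 + (5 - j) = 5 - j + 2*j**2)
T(-1 - 3*6)/l(-43) = -96/(5 - 1*(-43) + 2*(-43)**2) = -96/(5 + 43 + 2*1849) = -96/(5 + 43 + 3698) = -96/3746 = -96*1/3746 = -48/1873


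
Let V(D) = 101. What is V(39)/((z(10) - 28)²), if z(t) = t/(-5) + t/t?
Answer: 101/841 ≈ 0.12010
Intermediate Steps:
z(t) = 1 - t/5 (z(t) = t*(-⅕) + 1 = -t/5 + 1 = 1 - t/5)
V(39)/((z(10) - 28)²) = 101/(((1 - ⅕*10) - 28)²) = 101/(((1 - 2) - 28)²) = 101/((-1 - 28)²) = 101/((-29)²) = 101/841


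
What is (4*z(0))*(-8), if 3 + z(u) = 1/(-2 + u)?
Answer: 112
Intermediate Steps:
z(u) = -3 + 1/(-2 + u)
(4*z(0))*(-8) = (4*((7 - 3*0)/(-2 + 0)))*(-8) = (4*((7 + 0)/(-2)))*(-8) = (4*(-½*7))*(-8) = (4*(-7/2))*(-8) = -14*(-8) = 112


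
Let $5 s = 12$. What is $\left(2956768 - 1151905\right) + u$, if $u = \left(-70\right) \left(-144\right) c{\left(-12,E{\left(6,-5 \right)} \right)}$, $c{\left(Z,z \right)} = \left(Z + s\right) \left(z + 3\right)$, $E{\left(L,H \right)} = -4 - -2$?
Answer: $1708095$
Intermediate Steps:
$s = \frac{12}{5}$ ($s = \frac{1}{5} \cdot 12 = \frac{12}{5} \approx 2.4$)
$E{\left(L,H \right)} = -2$ ($E{\left(L,H \right)} = -4 + 2 = -2$)
$c{\left(Z,z \right)} = \left(3 + z\right) \left(\frac{12}{5} + Z\right)$ ($c{\left(Z,z \right)} = \left(Z + \frac{12}{5}\right) \left(z + 3\right) = \left(\frac{12}{5} + Z\right) \left(3 + z\right) = \left(3 + z\right) \left(\frac{12}{5} + Z\right)$)
$u = -96768$ ($u = \left(-70\right) \left(-144\right) \left(\frac{36}{5} + 3 \left(-12\right) + \frac{12}{5} \left(-2\right) - -24\right) = 10080 \left(\frac{36}{5} - 36 - \frac{24}{5} + 24\right) = 10080 \left(- \frac{48}{5}\right) = -96768$)
$\left(2956768 - 1151905\right) + u = \left(2956768 - 1151905\right) - 96768 = 1804863 - 96768 = 1708095$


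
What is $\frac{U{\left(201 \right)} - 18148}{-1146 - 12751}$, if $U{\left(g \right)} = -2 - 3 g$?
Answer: $\frac{18753}{13897} \approx 1.3494$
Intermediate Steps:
$\frac{U{\left(201 \right)} - 18148}{-1146 - 12751} = \frac{\left(-2 - 603\right) - 18148}{-1146 - 12751} = \frac{\left(-2 - 603\right) - 18148}{-13897} = \left(-605 - 18148\right) \left(- \frac{1}{13897}\right) = \left(-18753\right) \left(- \frac{1}{13897}\right) = \frac{18753}{13897}$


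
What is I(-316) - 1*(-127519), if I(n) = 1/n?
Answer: 40296003/316 ≈ 1.2752e+5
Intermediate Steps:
I(-316) - 1*(-127519) = 1/(-316) - 1*(-127519) = -1/316 + 127519 = 40296003/316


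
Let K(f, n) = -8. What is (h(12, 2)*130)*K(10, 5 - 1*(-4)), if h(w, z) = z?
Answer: -2080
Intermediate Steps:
(h(12, 2)*130)*K(10, 5 - 1*(-4)) = (2*130)*(-8) = 260*(-8) = -2080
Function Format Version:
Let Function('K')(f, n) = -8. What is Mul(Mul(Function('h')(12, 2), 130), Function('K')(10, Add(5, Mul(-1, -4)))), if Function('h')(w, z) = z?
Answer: -2080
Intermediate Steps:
Mul(Mul(Function('h')(12, 2), 130), Function('K')(10, Add(5, Mul(-1, -4)))) = Mul(Mul(2, 130), -8) = Mul(260, -8) = -2080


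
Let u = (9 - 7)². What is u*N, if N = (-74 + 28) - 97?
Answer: -572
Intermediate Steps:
u = 4 (u = 2² = 4)
N = -143 (N = -46 - 97 = -143)
u*N = 4*(-143) = -572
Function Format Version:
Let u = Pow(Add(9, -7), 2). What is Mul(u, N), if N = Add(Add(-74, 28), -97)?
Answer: -572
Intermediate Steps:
u = 4 (u = Pow(2, 2) = 4)
N = -143 (N = Add(-46, -97) = -143)
Mul(u, N) = Mul(4, -143) = -572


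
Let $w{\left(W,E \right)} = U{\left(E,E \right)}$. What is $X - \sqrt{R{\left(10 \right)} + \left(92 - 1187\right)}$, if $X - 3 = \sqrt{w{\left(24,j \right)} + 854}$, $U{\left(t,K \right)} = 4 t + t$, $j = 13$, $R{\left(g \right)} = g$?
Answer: $3 + \sqrt{919} - i \sqrt{1085} \approx 33.315 - 32.939 i$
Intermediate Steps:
$U{\left(t,K \right)} = 5 t$
$w{\left(W,E \right)} = 5 E$
$X = 3 + \sqrt{919}$ ($X = 3 + \sqrt{5 \cdot 13 + 854} = 3 + \sqrt{65 + 854} = 3 + \sqrt{919} \approx 33.315$)
$X - \sqrt{R{\left(10 \right)} + \left(92 - 1187\right)} = \left(3 + \sqrt{919}\right) - \sqrt{10 + \left(92 - 1187\right)} = \left(3 + \sqrt{919}\right) - \sqrt{10 - 1095} = \left(3 + \sqrt{919}\right) - \sqrt{-1085} = \left(3 + \sqrt{919}\right) - i \sqrt{1085} = 3 + \sqrt{919} - i \sqrt{1085}$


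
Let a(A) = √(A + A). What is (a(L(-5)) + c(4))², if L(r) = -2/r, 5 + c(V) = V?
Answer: 9/5 - 4*√5/5 ≈ 0.011146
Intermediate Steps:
c(V) = -5 + V
a(A) = √2*√A (a(A) = √(2*A) = √2*√A)
(a(L(-5)) + c(4))² = (√2*√(-2/(-5)) + (-5 + 4))² = (√2*√(-2*(-⅕)) - 1)² = (√2*√(⅖) - 1)² = (√2*(√10/5) - 1)² = (2*√5/5 - 1)² = (-1 + 2*√5/5)²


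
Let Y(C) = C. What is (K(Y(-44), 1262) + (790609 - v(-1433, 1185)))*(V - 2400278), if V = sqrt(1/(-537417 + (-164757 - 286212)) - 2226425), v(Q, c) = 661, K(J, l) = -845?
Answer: -1894066570634 + 112729*I*sqrt(2175009911428207686)/141198 ≈ -1.8941e+12 + 1.1774e+9*I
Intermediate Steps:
V = I*sqrt(2175009911428207686)/988386 (V = sqrt(1/(-537417 - 450969) - 2226425) = sqrt(1/(-988386) - 2226425) = sqrt(-1/988386 - 2226425) = sqrt(-2200567300051/988386) = I*sqrt(2175009911428207686)/988386 ≈ 1492.1*I)
(K(Y(-44), 1262) + (790609 - v(-1433, 1185)))*(V - 2400278) = (-845 + (790609 - 1*661))*(I*sqrt(2175009911428207686)/988386 - 2400278) = (-845 + (790609 - 661))*(-2400278 + I*sqrt(2175009911428207686)/988386) = (-845 + 789948)*(-2400278 + I*sqrt(2175009911428207686)/988386) = 789103*(-2400278 + I*sqrt(2175009911428207686)/988386) = -1894066570634 + 112729*I*sqrt(2175009911428207686)/141198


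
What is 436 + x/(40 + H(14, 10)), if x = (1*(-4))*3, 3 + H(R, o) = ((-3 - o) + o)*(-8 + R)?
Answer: 8272/19 ≈ 435.37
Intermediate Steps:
H(R, o) = 21 - 3*R (H(R, o) = -3 + ((-3 - o) + o)*(-8 + R) = -3 - 3*(-8 + R) = -3 + (24 - 3*R) = 21 - 3*R)
x = -12 (x = -4*3 = -12)
436 + x/(40 + H(14, 10)) = 436 - 12/(40 + (21 - 3*14)) = 436 - 12/(40 + (21 - 42)) = 436 - 12/(40 - 21) = 436 - 12/19 = 8272/19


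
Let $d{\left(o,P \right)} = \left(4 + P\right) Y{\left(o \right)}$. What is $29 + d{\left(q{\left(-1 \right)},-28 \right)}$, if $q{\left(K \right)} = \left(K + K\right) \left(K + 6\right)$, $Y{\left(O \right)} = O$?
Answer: $269$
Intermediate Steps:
$q{\left(K \right)} = 2 K \left(6 + K\right)$
$d{\left(o,P \right)} = o \left(4 + P\right)$ ($d{\left(o,P \right)} = \left(4 + P\right) o = o \left(4 + P\right)$)
$29 + d{\left(q{\left(-1 \right)},-28 \right)} = 29 + 2 \left(-1\right) \left(6 - 1\right) \left(4 - 28\right) = 29 + 2 \left(-1\right) 5 \left(-24\right) = 29 - -240 = 29 + 240 = 269$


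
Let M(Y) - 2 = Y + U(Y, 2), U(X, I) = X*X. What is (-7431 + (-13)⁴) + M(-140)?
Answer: 40592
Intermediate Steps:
U(X, I) = X²
M(Y) = 2 + Y + Y² (M(Y) = 2 + (Y + Y²) = 2 + Y + Y²)
(-7431 + (-13)⁴) + M(-140) = (-7431 + (-13)⁴) + (2 - 140 + (-140)²) = (-7431 + 28561) + (2 - 140 + 19600) = 21130 + 19462 = 40592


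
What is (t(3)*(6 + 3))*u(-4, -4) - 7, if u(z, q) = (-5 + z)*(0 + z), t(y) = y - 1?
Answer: 641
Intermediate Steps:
t(y) = -1 + y
u(z, q) = z*(-5 + z) (u(z, q) = (-5 + z)*z = z*(-5 + z))
(t(3)*(6 + 3))*u(-4, -4) - 7 = ((-1 + 3)*(6 + 3))*(-4*(-5 - 4)) - 7 = (2*9)*(-4*(-9)) - 7 = 18*36 - 7 = 648 - 7 = 641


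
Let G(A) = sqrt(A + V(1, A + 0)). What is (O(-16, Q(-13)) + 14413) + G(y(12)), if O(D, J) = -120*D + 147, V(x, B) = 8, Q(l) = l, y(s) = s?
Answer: 16480 + 2*sqrt(5) ≈ 16484.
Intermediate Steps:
G(A) = sqrt(8 + A) (G(A) = sqrt(A + 8) = sqrt(8 + A))
O(D, J) = 147 - 120*D
(O(-16, Q(-13)) + 14413) + G(y(12)) = ((147 - 120*(-16)) + 14413) + sqrt(8 + 12) = ((147 + 1920) + 14413) + sqrt(20) = (2067 + 14413) + 2*sqrt(5) = 16480 + 2*sqrt(5)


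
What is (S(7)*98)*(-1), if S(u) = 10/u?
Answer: -140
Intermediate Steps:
(S(7)*98)*(-1) = ((10/7)*98)*(-1) = 140*(-1) = -140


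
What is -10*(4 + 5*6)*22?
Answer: -7480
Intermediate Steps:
-10*(4 + 5*6)*22 = -10*(4 + 30)*22 = -10*34*22 = -340*22 = -7480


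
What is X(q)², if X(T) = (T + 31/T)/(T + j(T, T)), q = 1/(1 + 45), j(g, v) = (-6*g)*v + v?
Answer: 2276269230361/1849 ≈ 1.2311e+9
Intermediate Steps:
j(g, v) = v - 6*g*v (j(g, v) = -6*g*v + v = v - 6*g*v)
q = 1/46 ≈ 0.021739
X(T) = (T + 31/T)/(T + T*(1 - 6*T))
X(q)² = ((-31 - (1/46)²)/(2*46⁻²*(-1 + 3*(1/46))))² = ((½)*2116*(-31 - 1*1/2116)/(-1 + 3/46))² = ((½)*2116*(-31 - 1/2116)/(-43/46))² = ((½)*2116*(-46/43)*(-65597/2116))² = (1508731/43)² = 2276269230361/1849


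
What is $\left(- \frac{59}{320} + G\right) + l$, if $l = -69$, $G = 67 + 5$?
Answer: $\frac{901}{320} \approx 2.8156$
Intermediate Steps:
$G = 72$
$\left(- \frac{59}{320} + G\right) + l = \left(- \frac{59}{320} + 72\right) - 69 = \frac{22981}{320} - 69 = \frac{901}{320}$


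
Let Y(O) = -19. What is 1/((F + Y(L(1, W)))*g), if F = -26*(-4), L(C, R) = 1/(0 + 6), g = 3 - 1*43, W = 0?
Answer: -1/3400 ≈ -0.00029412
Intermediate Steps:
g = -40 (g = 3 - 43 = -40)
L(C, R) = ⅙ (L(C, R) = 1/6 = ⅙)
F = 104
1/((F + Y(L(1, W)))*g) = 1/((104 - 19)*(-40)) = 1/(85*(-40)) = 1/(-3400) = -1/3400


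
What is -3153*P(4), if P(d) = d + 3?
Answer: -22071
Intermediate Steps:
P(d) = 3 + d
-3153*P(4) = -3153*(3 + 4) = -3153*7 = -1*22071 = -22071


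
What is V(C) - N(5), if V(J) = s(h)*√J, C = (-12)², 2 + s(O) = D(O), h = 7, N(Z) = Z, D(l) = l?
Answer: 55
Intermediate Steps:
s(O) = -2 + O
C = 144
V(J) = 5*√J (V(J) = (-2 + 7)*√J = 5*√J)
V(C) - N(5) = 5*√144 - 1*5 = 5*12 - 5 = 60 - 5 = 55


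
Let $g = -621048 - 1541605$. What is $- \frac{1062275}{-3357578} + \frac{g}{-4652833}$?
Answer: $\frac{12203864309509}{15622249718474} \approx 0.78119$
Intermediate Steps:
$g = -2162653$
$- \frac{1062275}{-3357578} + \frac{g}{-4652833} = - \frac{1062275}{-3357578} - \frac{2162653}{-4652833} = \left(-1062275\right) \left(- \frac{1}{3357578}\right) - - \frac{2162653}{4652833} = \frac{1062275}{3357578} + \frac{2162653}{4652833} = \frac{12203864309509}{15622249718474}$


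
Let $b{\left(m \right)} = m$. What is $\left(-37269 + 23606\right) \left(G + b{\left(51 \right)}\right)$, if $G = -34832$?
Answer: $475212803$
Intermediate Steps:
$\left(-37269 + 23606\right) \left(G + b{\left(51 \right)}\right) = \left(-37269 + 23606\right) \left(-34832 + 51\right) = \left(-13663\right) \left(-34781\right) = 475212803$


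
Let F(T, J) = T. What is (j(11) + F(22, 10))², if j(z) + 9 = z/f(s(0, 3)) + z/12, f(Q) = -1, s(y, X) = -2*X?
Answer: 1225/144 ≈ 8.5069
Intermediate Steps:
j(z) = -9 - 11*z/12 (j(z) = -9 + (z/(-1) + z/12) = -9 + (z*(-1) + z*(1/12)) = -9 + (-z + z/12) = -9 - 11*z/12)
(j(11) + F(22, 10))² = ((-9 - 11/12*11) + 22)² = ((-9 - 121/12) + 22)² = (-229/12 + 22)² = (35/12)² = 1225/144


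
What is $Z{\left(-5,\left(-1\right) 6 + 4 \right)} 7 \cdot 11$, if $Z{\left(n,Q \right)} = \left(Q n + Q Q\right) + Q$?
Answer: $924$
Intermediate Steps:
$Z{\left(n,Q \right)} = Q + Q^{2} + Q n$ ($Z{\left(n,Q \right)} = \left(Q n + Q^{2}\right) + Q = \left(Q^{2} + Q n\right) + Q = Q + Q^{2} + Q n$)
$Z{\left(-5,\left(-1\right) 6 + 4 \right)} 7 \cdot 11 = \left(\left(-1\right) 6 + 4\right) \left(1 + \left(\left(-1\right) 6 + 4\right) - 5\right) 7 \cdot 11 = \left(-6 + 4\right) \left(1 + \left(-6 + 4\right) - 5\right) 7 \cdot 11 = - 2 \left(1 - 2 - 5\right) 7 \cdot 11 = \left(-2\right) \left(-6\right) 7 \cdot 11 = 12 \cdot 7 \cdot 11 = 84 \cdot 11 = 924$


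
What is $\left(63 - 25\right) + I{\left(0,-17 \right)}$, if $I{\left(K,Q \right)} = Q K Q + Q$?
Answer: $21$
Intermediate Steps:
$I{\left(K,Q \right)} = Q + K Q^{2}$ ($I{\left(K,Q \right)} = K Q Q + Q = K Q^{2} + Q = Q + K Q^{2}$)
$\left(63 - 25\right) + I{\left(0,-17 \right)} = \left(63 - 25\right) - 17 \left(1 + 0 \left(-17\right)\right) = 38 - 17 \left(1 + 0\right) = 38 - 17 = 21$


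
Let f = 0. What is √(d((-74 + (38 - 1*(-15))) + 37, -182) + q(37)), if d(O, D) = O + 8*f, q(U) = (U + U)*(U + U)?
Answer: 2*√1373 ≈ 74.108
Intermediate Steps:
q(U) = 4*U² (q(U) = (2*U)*(2*U) = 4*U²)
d(O, D) = O (d(O, D) = O + 8*0 = O + 0 = O)
√(d((-74 + (38 - 1*(-15))) + 37, -182) + q(37)) = √(((-74 + (38 - 1*(-15))) + 37) + 4*37²) = √(((-74 + (38 + 15)) + 37) + 4*1369) = √(((-74 + 53) + 37) + 5476) = √((-21 + 37) + 5476) = √(16 + 5476) = √5492 = 2*√1373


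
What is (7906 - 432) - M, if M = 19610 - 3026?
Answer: -9110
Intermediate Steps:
M = 16584
(7906 - 432) - M = (7906 - 432) - 1*16584 = 7474 - 16584 = -9110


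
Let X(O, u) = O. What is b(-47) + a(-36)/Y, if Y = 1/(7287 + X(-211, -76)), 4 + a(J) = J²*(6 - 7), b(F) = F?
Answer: -9198847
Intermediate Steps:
a(J) = -4 - J² (a(J) = -4 + J²*(6 - 7) = -4 + J²*(-1) = -4 - J²)
Y = 1/7076 (Y = 1/(7287 - 211) = 1/7076 ≈ 0.00014132)
b(-47) + a(-36)/Y = -47 + (-4 - 1*(-36)²)/(1/7076) = -47 + (-4 - 1*1296)*7076 = -47 + (-4 - 1296)*7076 = -47 - 1300*7076 = -47 - 9198800 = -9198847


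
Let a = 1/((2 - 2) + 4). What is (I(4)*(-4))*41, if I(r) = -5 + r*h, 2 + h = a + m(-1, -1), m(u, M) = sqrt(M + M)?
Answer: 1968 - 656*I*sqrt(2) ≈ 1968.0 - 927.72*I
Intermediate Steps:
m(u, M) = sqrt(2)*sqrt(M) (m(u, M) = sqrt(2*M) = sqrt(2)*sqrt(M))
a = 1/4 (a = 1/(0 + 4) = 1/4 ≈ 0.25000)
h = -7/4 + I*sqrt(2) (h = -2 + (1/4 + sqrt(2)*sqrt(-1)) = -2 + (1/4 + sqrt(2)*I) = -2 + (1/4 + I*sqrt(2)) = -7/4 + I*sqrt(2) ≈ -1.75 + 1.4142*I)
I(r) = -5 + r*(-7/4 + I*sqrt(2))
(I(4)*(-4))*41 = ((-5 + (1/4)*4*(-7 + 4*I*sqrt(2)))*(-4))*41 = ((-5 + (-7 + 4*I*sqrt(2)))*(-4))*41 = ((-12 + 4*I*sqrt(2))*(-4))*41 = (48 - 16*I*sqrt(2))*41 = 1968 - 656*I*sqrt(2)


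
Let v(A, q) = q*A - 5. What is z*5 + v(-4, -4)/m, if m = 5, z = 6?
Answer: 161/5 ≈ 32.200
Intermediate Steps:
v(A, q) = -5 + A*q (v(A, q) = A*q - 5 = -5 + A*q)
z*5 + v(-4, -4)/m = 6*5 + (-5 - 4*(-4))/5 = 30 + (-5 + 16)*(1/5) = 30 + 11*(1/5) = 30 + 11/5 = 161/5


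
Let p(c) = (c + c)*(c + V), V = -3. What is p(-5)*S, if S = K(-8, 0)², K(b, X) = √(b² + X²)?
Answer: 5120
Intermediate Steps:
p(c) = 2*c*(-3 + c) (p(c) = (c + c)*(c - 3) = (2*c)*(-3 + c) = 2*c*(-3 + c))
K(b, X) = √(X² + b²)
S = 64 (S = (√(0² + (-8)²))² = (√(0 + 64))² = (√64)² = 8² = 64)
p(-5)*S = (2*(-5)*(-3 - 5))*64 = (2*(-5)*(-8))*64 = 80*64 = 5120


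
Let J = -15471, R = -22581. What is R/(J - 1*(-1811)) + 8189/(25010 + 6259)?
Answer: 817947029/427134540 ≈ 1.9150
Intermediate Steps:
R/(J - 1*(-1811)) + 8189/(25010 + 6259) = -22581/(-15471 - 1*(-1811)) + 8189/(25010 + 6259) = -22581/(-15471 + 1811) + 8189/31269 = -22581/(-13660) + 8189*(1/31269) = -22581*(-1/13660) + 8189/31269 = 22581/13660 + 8189/31269 = 817947029/427134540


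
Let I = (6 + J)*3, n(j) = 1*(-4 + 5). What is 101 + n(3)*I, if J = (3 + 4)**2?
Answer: 266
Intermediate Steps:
J = 49 (J = 7**2 = 49)
n(j) = 1 (n(j) = 1*1 = 1)
I = 165 (I = (6 + 49)*3 = 55*3 = 165)
101 + n(3)*I = 101 + 1*165 = 101 + 165 = 266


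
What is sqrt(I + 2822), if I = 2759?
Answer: sqrt(5581) ≈ 74.706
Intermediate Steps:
sqrt(I + 2822) = sqrt(2759 + 2822) = sqrt(5581)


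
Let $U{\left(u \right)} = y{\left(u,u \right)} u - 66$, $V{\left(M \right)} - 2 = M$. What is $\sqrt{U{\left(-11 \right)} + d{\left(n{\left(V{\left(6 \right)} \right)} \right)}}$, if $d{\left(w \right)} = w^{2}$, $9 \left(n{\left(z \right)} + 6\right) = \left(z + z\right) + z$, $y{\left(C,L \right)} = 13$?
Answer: $\frac{i \sqrt{1781}}{3} \approx 14.067 i$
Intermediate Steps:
$V{\left(M \right)} = 2 + M$
$U{\left(u \right)} = -66 + 13 u$ ($U{\left(u \right)} = 13 u - 66 = -66 + 13 u$)
$n{\left(z \right)} = -6 + \frac{z}{3}$ ($n{\left(z \right)} = -6 + \frac{\left(z + z\right) + z}{9} = -6 + \frac{2 z + z}{9} = -6 + \frac{3 z}{9} = -6 + \frac{z}{3}$)
$\sqrt{U{\left(-11 \right)} + d{\left(n{\left(V{\left(6 \right)} \right)} \right)}} = \sqrt{\left(-66 + 13 \left(-11\right)\right) + \left(-6 + \frac{2 + 6}{3}\right)^{2}} = \sqrt{\left(-66 - 143\right) + \left(-6 + \frac{1}{3} \cdot 8\right)^{2}} = \sqrt{-209 + \left(-6 + \frac{8}{3}\right)^{2}} = \sqrt{-209 + \left(- \frac{10}{3}\right)^{2}} = \sqrt{-209 + \frac{100}{9}} = \sqrt{- \frac{1781}{9}} = \frac{i \sqrt{1781}}{3}$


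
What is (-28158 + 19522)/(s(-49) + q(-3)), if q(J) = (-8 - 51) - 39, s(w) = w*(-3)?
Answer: -8636/49 ≈ -176.24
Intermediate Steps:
s(w) = -3*w
q(J) = -98 (q(J) = -59 - 39 = -98)
(-28158 + 19522)/(s(-49) + q(-3)) = (-28158 + 19522)/(-3*(-49) - 98) = -8636/(147 - 98) = -8636/49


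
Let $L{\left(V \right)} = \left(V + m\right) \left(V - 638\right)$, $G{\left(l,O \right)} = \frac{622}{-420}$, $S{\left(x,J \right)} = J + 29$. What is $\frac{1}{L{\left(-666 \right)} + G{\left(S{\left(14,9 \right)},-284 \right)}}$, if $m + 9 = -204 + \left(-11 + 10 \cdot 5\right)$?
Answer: $\frac{210}{230025289} \approx 9.1294 \cdot 10^{-7}$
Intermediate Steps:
$m = -174$ ($m = -9 + \left(-204 + \left(-11 + 10 \cdot 5\right)\right) = -9 + \left(-204 + \left(-11 + 50\right)\right) = -9 + \left(-204 + 39\right) = -9 - 165 = -174$)
$S{\left(x,J \right)} = 29 + J$
$G{\left(l,O \right)} = - \frac{311}{210}$ ($G{\left(l,O \right)} = 622 \left(- \frac{1}{420}\right) = - \frac{311}{210}$)
$L{\left(V \right)} = \left(-638 + V\right) \left(-174 + V\right)$ ($L{\left(V \right)} = \left(V - 174\right) \left(V - 638\right) = \left(-174 + V\right) \left(-638 + V\right) = \left(-638 + V\right) \left(-174 + V\right)$)
$\frac{1}{L{\left(-666 \right)} + G{\left(S{\left(14,9 \right)},-284 \right)}} = \frac{1}{\left(111012 + \left(-666\right)^{2} - -540792\right) - \frac{311}{210}} = \frac{1}{\left(111012 + 443556 + 540792\right) - \frac{311}{210}} = \frac{1}{1095360 - \frac{311}{210}} = \frac{1}{\frac{230025289}{210}} = \frac{210}{230025289}$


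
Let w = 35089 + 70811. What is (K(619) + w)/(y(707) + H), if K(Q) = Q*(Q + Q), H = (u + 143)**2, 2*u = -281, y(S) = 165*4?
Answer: 268376/205 ≈ 1309.2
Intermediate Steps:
y(S) = 660
u = -281/2 (u = (1/2)*(-281) = -281/2 ≈ -140.50)
w = 105900
H = 25/4 (H = (-281/2 + 143)**2 = (5/2)**2 = 25/4 ≈ 6.2500)
K(Q) = 2*Q**2 (K(Q) = Q*(2*Q) = 2*Q**2)
(K(619) + w)/(y(707) + H) = (2*619**2 + 105900)/(660 + 25/4) = (2*383161 + 105900)/(2665/4) = (766322 + 105900)*(4/2665) = 872222*(4/2665) = 268376/205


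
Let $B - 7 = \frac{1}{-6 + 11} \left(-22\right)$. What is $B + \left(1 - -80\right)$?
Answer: $\frac{418}{5} \approx 83.6$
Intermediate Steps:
$B = \frac{13}{5}$ ($B = 7 + \frac{1}{-6 + 11} \left(-22\right) = 7 + \frac{1}{5} \left(-22\right) = 7 - \frac{22}{5} = \frac{13}{5} \approx 2.6$)
$B + \left(1 - -80\right) = \frac{13}{5} + \left(1 - -80\right) = \frac{13}{5} + \left(1 + 80\right) = \frac{13}{5} + 81 = \frac{418}{5}$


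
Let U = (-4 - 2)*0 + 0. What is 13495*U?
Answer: 0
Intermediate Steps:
U = 0 (U = -6*0 + 0 = 0 + 0 = 0)
13495*U = 13495*0 = 0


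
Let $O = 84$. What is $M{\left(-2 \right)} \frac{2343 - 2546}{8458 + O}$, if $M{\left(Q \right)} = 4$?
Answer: $- \frac{406}{4271} \approx -0.09506$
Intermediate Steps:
$M{\left(-2 \right)} \frac{2343 - 2546}{8458 + O} = 4 \frac{2343 - 2546}{8458 + 84} = 4 \left(- \frac{203}{8542}\right) = - \frac{406}{4271}$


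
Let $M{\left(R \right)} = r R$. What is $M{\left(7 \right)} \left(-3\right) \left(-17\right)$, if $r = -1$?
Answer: $-357$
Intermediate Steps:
$M{\left(R \right)} = - R$
$M{\left(7 \right)} \left(-3\right) \left(-17\right) = \left(-1\right) 7 \left(-3\right) \left(-17\right) = \left(-7\right) \left(-3\right) \left(-17\right) = 21 \left(-17\right) = -357$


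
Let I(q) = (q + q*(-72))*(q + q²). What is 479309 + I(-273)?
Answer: 1439783357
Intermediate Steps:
I(q) = -71*q*(q + q²) (I(q) = (q - 72*q)*(q + q²) = (-71*q)*(q + q²) = -71*q*(q + q²))
479309 + I(-273) = 479309 + 71*(-273)²*(-1 - 1*(-273)) = 479309 + 71*74529*(-1 + 273) = 479309 + 71*74529*272 = 479309 + 1439304048 = 1439783357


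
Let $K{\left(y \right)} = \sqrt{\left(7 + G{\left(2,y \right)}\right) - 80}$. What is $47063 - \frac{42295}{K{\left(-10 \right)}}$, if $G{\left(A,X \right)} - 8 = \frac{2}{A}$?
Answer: $47063 + \frac{42295 i}{8} \approx 47063.0 + 5286.9 i$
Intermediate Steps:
$G{\left(A,X \right)} = 8 + \frac{2}{A}$
$K{\left(y \right)} = 8 i$ ($K{\left(y \right)} = \sqrt{\left(7 + \left(8 + \frac{2}{2}\right)\right) - 80} = \sqrt{\left(7 + \left(8 + 2 \cdot \frac{1}{2}\right)\right) - 80} = \sqrt{\left(7 + \left(8 + 1\right)\right) - 80} = \sqrt{\left(7 + 9\right) - 80} = \sqrt{16 - 80} = \sqrt{-64} = 8 i$)
$47063 - \frac{42295}{K{\left(-10 \right)}} = 47063 - \frac{42295}{8 i} = 47063 - 42295 \left(- \frac{i}{8}\right) = 47063 - - \frac{42295 i}{8} = 47063 + \frac{42295 i}{8}$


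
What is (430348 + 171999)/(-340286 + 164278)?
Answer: -602347/176008 ≈ -3.4223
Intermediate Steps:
(430348 + 171999)/(-340286 + 164278) = 602347/(-176008) = 602347*(-1/176008) = -602347/176008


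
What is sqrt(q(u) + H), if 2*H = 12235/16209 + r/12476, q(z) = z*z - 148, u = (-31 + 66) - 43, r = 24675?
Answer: I*sqrt(375472211693730526)/67407828 ≈ 9.0903*I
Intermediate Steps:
u = -8 (u = 35 - 43 = -8)
q(z) = -148 + z**2 (q(z) = z**2 - 148 = -148 + z**2)
H = 552600935/404446968 (H = (12235/16209 + 24675/12476)/2 = (1/2)*(552600935/202223484) = 552600935/404446968 ≈ 1.3663)
sqrt(q(u) + H) = sqrt((-148 + (-8)**2) + 552600935/404446968) = sqrt((-148 + 64) + 552600935/404446968) = sqrt(-84 + 552600935/404446968) = sqrt(-33420944377/404446968) = I*sqrt(375472211693730526)/67407828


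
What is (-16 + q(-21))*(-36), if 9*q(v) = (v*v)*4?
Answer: -6480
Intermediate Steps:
q(v) = 4*v²/9 (q(v) = ((v*v)*4)/9 = (v²*4)/9 = (4*v²)/9 = 4*v²/9)
(-16 + q(-21))*(-36) = (-16 + (4/9)*(-21)²)*(-36) = (-16 + (4/9)*441)*(-36) = (-16 + 196)*(-36) = 180*(-36) = -6480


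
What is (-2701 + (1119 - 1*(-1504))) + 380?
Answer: 302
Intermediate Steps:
(-2701 + (1119 - 1*(-1504))) + 380 = (-2701 + (1119 + 1504)) + 380 = (-2701 + 2623) + 380 = -78 + 380 = 302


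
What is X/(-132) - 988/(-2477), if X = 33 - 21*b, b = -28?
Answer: -469267/108988 ≈ -4.3057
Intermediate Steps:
X = 621 (X = 33 - 21*(-28) = 33 + 588 = 621)
X/(-132) - 988/(-2477) = 621/(-132) - 988/(-2477) = 621*(-1/132) - 988*(-1/2477) = -207/44 + 988/2477 = -469267/108988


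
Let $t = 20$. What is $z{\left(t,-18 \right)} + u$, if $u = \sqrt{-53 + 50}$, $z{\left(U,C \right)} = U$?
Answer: $20 + i \sqrt{3} \approx 20.0 + 1.732 i$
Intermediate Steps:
$u = i \sqrt{3}$ ($u = \sqrt{-3} = i \sqrt{3} \approx 1.732 i$)
$z{\left(t,-18 \right)} + u = 20 + i \sqrt{3}$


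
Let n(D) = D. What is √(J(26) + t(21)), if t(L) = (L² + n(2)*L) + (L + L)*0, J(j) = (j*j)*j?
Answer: √18059 ≈ 134.38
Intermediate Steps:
J(j) = j³ (J(j) = j²*j = j³)
t(L) = L² + 2*L (t(L) = (L² + 2*L) + (L + L)*0 = (L² + 2*L) + (2*L)*0 = (L² + 2*L) + 0 = L² + 2*L)
√(J(26) + t(21)) = √(26³ + 21*(2 + 21)) = √(17576 + 21*23) = √(17576 + 483) = √18059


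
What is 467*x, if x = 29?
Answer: 13543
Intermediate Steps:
467*x = 467*29 = 13543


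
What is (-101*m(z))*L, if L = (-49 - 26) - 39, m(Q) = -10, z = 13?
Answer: -115140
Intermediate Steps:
L = -114 (L = -75 - 39 = -114)
(-101*m(z))*L = -101*(-10)*(-114) = 1010*(-114) = -115140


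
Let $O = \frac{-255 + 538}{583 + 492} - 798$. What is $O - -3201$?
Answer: $\frac{2583508}{1075} \approx 2403.3$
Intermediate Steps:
$O = - \frac{857567}{1075}$ ($O = \frac{283}{1075} - 798 = - \frac{857567}{1075} \approx -797.74$)
$O - -3201 = - \frac{857567}{1075} - -3201 = - \frac{857567}{1075} + 3201 = \frac{2583508}{1075}$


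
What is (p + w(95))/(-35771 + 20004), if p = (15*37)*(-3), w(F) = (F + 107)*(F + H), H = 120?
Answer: -41765/15767 ≈ -2.6489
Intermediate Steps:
w(F) = (107 + F)*(120 + F) (w(F) = (F + 107)*(F + 120) = (107 + F)*(120 + F))
p = -1665 (p = 555*(-3) = -1665)
(p + w(95))/(-35771 + 20004) = (-1665 + (12840 + 95**2 + 227*95))/(-35771 + 20004) = (-1665 + (12840 + 9025 + 21565))/(-15767) = (-1665 + 43430)*(-1/15767) = 41765*(-1/15767) = -41765/15767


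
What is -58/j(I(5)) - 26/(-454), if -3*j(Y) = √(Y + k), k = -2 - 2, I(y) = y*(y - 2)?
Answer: 13/227 + 174*√11/11 ≈ 52.520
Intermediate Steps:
I(y) = y*(-2 + y)
k = -4
j(Y) = -√(-4 + Y)/3 (j(Y) = -√(Y - 4)/3 = -√(-4 + Y)/3)
-58/j(I(5)) - 26/(-454) = -58*(-3/√(-4 + 5*(-2 + 5))) - 26/(-454) = -58*(-3/√(-4 + 5*3)) - 26*(-1/454) = -58*(-3/√(-4 + 15)) + 13/227 = -58*(-3*√11/11) + 13/227 = -(-174)*√11/11 + 13/227 = 174*√11/11 + 13/227 = 13/227 + 174*√11/11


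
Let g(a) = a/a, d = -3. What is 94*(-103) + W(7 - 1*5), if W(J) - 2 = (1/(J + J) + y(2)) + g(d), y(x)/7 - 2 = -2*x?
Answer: -38771/4 ≈ -9692.8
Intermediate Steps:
g(a) = 1
y(x) = 14 - 14*x (y(x) = 14 + 7*(-2*x) = 14 - 14*x)
W(J) = -11 + 1/(2*J) (W(J) = 2 + ((1/(J + J) + (14 - 14*2)) + 1) = 2 + ((1/(2*J) + (14 - 28)) + 1) = 2 + ((1/(2*J) - 14) + 1) = 2 + ((-14 + 1/(2*J)) + 1) = 2 + (-13 + 1/(2*J)) = -11 + 1/(2*J))
94*(-103) + W(7 - 1*5) = 94*(-103) + (-11 + 1/(2*(7 - 1*5))) = -9682 + (-11 + 1/(2*(7 - 5))) = -9682 + (-11 + (½)/2) = -9682 + (-11 + (½)*(½)) = -9682 + (-11 + ¼) = -9682 - 43/4 = -38771/4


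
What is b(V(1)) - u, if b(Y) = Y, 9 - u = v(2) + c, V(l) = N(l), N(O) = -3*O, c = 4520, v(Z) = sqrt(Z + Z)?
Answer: 4510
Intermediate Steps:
v(Z) = sqrt(2)*sqrt(Z) (v(Z) = sqrt(2*Z) = sqrt(2)*sqrt(Z))
V(l) = -3*l
u = -4513 (u = 9 - (sqrt(2)*sqrt(2) + 4520) = 9 - (2 + 4520) = 9 - 1*4522 = 9 - 4522 = -4513)
b(V(1)) - u = -3*1 - 1*(-4513) = -3 + 4513 = 4510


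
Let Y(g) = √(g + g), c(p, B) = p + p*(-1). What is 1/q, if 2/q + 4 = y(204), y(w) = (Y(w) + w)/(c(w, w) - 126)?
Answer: -59/21 - √102/126 ≈ -2.8897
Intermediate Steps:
c(p, B) = 0 (c(p, B) = p - p = 0)
Y(g) = √2*√g (Y(g) = √(2*g) = √2*√g)
y(w) = -w/126 - √2*√w/126 (y(w) = (√2*√w + w)/(0 - 126) = (w + √2*√w)/(-126) = (w + √2*√w)*(-1/126) = -w/126 - √2*√w/126)
q = 2/(-118/21 - √102/63) (q = 2/(-4 + (-1/126*204 - √2*√204/126)) = 2/(-4 + (-34/21 - √2*2*√51/126)) = 2/(-4 + (-34/21 - √102/63)) = 2/(-118/21 - √102/63) ≈ -0.34606)
1/q = 1/(-7434/20869 + 21*√102/20869)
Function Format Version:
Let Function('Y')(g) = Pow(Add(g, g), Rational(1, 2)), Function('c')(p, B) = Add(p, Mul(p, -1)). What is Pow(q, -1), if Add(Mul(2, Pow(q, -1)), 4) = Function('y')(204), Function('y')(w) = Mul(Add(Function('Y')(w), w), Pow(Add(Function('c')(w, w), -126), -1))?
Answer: Add(Rational(-59, 21), Mul(Rational(-1, 126), Pow(102, Rational(1, 2)))) ≈ -2.8897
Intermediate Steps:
Function('c')(p, B) = 0 (Function('c')(p, B) = Add(p, Mul(-1, p)) = 0)
Function('Y')(g) = Mul(Pow(2, Rational(1, 2)), Pow(g, Rational(1, 2))) (Function('Y')(g) = Pow(Mul(2, g), Rational(1, 2)) = Mul(Pow(2, Rational(1, 2)), Pow(g, Rational(1, 2))))
Function('y')(w) = Add(Mul(Rational(-1, 126), w), Mul(Rational(-1, 126), Pow(2, Rational(1, 2)), Pow(w, Rational(1, 2)))) (Function('y')(w) = Mul(Add(Mul(Pow(2, Rational(1, 2)), Pow(w, Rational(1, 2))), w), Pow(Add(0, -126), -1)) = Mul(Add(w, Mul(Pow(2, Rational(1, 2)), Pow(w, Rational(1, 2)))), Pow(-126, -1)) = Mul(Add(w, Mul(Pow(2, Rational(1, 2)), Pow(w, Rational(1, 2)))), Rational(-1, 126)) = Add(Mul(Rational(-1, 126), w), Mul(Rational(-1, 126), Pow(2, Rational(1, 2)), Pow(w, Rational(1, 2)))))
q = Mul(2, Pow(Add(Rational(-118, 21), Mul(Rational(-1, 63), Pow(102, Rational(1, 2)))), -1)) (q = Mul(2, Pow(Add(-4, Add(Mul(Rational(-1, 126), 204), Mul(Rational(-1, 126), Pow(2, Rational(1, 2)), Pow(204, Rational(1, 2))))), -1)) = Mul(2, Pow(Add(-4, Add(Rational(-34, 21), Mul(Rational(-1, 126), Pow(2, Rational(1, 2)), Mul(2, Pow(51, Rational(1, 2)))))), -1)) = Mul(2, Pow(Add(-4, Add(Rational(-34, 21), Mul(Rational(-1, 63), Pow(102, Rational(1, 2))))), -1)) = Mul(2, Pow(Add(Rational(-118, 21), Mul(Rational(-1, 63), Pow(102, Rational(1, 2)))), -1)) ≈ -0.34606)
Pow(q, -1) = Pow(Add(Rational(-7434, 20869), Mul(Rational(21, 20869), Pow(102, Rational(1, 2)))), -1)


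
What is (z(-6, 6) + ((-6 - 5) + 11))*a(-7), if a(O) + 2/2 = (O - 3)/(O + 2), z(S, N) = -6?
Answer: -6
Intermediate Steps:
a(O) = -1 + (-3 + O)/(2 + O) (a(O) = -1 + (O - 3)/(O + 2) = -1 + (-3 + O)/(2 + O))
(z(-6, 6) + ((-6 - 5) + 11))*a(-7) = (-6 + ((-6 - 5) + 11))*(-5/(2 - 7)) = (-6 + (-11 + 11))*(-5/(-5)) = (-6 + 0)*(-5*(-1/5)) = -6*1 = -6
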